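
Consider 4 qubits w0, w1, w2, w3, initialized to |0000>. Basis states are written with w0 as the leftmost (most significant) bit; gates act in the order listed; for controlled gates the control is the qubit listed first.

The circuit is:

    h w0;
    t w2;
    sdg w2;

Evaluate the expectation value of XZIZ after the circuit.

In the final state, XZIZ has expectation 1.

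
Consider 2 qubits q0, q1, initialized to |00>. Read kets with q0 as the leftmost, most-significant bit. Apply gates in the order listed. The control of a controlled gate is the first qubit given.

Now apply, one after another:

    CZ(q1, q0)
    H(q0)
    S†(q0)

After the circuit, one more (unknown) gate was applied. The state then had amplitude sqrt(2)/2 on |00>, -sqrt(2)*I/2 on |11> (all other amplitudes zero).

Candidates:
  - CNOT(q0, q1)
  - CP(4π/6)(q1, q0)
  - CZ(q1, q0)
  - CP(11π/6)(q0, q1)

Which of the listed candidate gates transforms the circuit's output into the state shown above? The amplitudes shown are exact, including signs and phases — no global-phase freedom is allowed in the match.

The unique candidate consistent with the amplitudes is CNOT(q0, q1).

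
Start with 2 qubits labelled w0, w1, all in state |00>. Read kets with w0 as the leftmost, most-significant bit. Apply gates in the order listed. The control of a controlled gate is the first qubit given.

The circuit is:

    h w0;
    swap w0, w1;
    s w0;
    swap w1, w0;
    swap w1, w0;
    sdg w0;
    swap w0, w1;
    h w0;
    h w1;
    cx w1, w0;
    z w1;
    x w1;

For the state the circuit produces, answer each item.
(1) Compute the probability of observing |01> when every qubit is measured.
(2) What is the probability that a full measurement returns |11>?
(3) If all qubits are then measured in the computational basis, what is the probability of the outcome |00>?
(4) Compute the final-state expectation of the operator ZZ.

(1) A full measurement returns |01> with probability 1/2. Key observation: gates 1-8 undo each other exactly, leaving only the rest of the circuit to track.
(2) A full measurement returns |11> with probability 0.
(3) A full measurement returns |00> with probability 0.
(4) In the final state, ZZ has expectation -1.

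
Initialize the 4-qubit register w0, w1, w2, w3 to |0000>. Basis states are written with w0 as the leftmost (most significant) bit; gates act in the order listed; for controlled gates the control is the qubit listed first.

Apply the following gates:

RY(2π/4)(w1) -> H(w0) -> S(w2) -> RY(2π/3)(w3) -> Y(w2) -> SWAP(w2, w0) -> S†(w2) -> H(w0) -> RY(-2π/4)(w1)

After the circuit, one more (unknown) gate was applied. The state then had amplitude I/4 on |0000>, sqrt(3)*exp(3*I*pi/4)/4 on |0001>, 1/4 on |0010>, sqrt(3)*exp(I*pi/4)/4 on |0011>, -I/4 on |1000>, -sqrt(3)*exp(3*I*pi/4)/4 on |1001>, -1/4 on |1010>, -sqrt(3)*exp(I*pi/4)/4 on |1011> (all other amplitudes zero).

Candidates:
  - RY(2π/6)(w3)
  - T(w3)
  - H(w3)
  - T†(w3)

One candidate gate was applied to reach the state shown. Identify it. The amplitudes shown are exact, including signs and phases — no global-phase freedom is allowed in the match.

The applied gate was T(w3).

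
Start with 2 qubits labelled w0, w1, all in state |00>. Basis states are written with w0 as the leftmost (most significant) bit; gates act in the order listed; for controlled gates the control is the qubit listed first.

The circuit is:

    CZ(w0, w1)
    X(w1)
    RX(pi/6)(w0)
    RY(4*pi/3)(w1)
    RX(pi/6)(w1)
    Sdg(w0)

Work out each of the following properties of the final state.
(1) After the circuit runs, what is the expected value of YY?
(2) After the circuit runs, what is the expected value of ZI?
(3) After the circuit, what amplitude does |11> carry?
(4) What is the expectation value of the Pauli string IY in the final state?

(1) In the final state, YY has expectation 0.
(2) The observable ZI averages to sqrt(3)/2.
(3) The final state's coefficient on |11> equals 1/8 - sqrt(3)*I/4 + 3*I/8.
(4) In the final state, IY has expectation -1/4.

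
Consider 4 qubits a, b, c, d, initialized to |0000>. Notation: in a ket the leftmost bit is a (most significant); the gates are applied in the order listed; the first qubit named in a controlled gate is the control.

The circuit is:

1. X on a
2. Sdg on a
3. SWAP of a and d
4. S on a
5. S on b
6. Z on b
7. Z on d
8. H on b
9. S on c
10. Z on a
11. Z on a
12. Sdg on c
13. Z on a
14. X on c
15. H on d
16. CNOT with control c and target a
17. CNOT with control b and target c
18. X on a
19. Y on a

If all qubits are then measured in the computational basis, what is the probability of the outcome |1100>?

A full measurement returns |1100> with probability 1/4. Key observation: the block from step 9 through step 12 cancels to the identity and can be dropped.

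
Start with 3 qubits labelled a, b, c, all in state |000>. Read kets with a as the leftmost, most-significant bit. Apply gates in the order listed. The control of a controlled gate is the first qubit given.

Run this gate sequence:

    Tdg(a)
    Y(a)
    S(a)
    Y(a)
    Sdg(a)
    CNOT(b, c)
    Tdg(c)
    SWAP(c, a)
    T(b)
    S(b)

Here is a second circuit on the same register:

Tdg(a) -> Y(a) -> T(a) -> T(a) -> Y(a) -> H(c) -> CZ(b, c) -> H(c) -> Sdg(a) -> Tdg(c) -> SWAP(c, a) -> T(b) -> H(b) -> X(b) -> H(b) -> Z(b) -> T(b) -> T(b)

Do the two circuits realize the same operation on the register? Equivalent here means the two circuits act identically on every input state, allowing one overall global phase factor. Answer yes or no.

Yes: on every input state the two circuits agree up to one overall phase factor.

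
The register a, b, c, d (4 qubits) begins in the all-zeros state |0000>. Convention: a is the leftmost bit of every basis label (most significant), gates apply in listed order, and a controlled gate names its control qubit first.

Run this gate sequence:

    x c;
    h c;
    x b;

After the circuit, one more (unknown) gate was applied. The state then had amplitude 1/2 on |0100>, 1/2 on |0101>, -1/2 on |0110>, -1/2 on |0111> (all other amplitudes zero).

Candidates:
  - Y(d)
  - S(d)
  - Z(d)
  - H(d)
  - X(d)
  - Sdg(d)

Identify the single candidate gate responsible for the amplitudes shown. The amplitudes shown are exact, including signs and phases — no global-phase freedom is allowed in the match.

The unique candidate consistent with the amplitudes is H(d).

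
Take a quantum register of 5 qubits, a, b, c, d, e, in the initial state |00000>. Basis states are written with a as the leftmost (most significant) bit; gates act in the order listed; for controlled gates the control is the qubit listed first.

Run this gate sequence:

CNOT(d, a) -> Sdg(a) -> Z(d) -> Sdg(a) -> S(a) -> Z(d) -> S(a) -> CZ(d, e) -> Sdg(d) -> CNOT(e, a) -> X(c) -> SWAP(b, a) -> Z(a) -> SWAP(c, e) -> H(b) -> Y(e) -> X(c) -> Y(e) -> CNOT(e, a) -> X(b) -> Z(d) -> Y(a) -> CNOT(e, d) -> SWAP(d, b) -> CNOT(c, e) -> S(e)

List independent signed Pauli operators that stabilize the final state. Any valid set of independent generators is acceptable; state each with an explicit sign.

One valid set of independent stabilizer generators is +IIIXI, +ZIIII, -IZIII, -IIZII, +IIIIZ (any independent generating set of the same group is equally correct). Key observation: gates 2-7 undo each other exactly, leaving only the rest of the circuit to track.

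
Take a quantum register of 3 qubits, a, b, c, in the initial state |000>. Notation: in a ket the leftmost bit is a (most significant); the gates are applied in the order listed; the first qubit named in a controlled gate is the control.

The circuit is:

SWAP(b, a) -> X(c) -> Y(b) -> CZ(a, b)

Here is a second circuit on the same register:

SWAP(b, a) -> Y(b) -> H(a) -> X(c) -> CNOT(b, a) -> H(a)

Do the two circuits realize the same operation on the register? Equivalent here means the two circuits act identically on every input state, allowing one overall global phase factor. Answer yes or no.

Yes: on every input state the two circuits agree up to one overall phase factor.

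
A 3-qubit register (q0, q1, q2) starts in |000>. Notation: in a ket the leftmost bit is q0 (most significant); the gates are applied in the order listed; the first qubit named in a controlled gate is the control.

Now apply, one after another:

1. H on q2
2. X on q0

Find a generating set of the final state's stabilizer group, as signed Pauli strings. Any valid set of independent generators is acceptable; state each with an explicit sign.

The stabilizer group can be generated by +IIX, -ZII, +IZI, among other valid generating sets.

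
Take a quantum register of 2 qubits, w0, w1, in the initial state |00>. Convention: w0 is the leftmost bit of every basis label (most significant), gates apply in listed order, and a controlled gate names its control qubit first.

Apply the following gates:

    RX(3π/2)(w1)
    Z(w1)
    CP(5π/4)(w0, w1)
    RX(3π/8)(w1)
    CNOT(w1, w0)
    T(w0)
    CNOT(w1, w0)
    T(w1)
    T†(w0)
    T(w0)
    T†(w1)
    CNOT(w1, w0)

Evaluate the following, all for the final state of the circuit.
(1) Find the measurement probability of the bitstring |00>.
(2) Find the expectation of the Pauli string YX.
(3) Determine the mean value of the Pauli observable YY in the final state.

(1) The probability of measuring |00> is 1/2 - sqrt(sqrt(2) + 2)/4. Key observation: gates 7-12 undo each other exactly, leaving only the rest of the circuit to track.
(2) The expectation value of YX is -sqrt(4 - 2*sqrt(2))/4.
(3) The expectation value of YY is -sqrt(4 - 2*sqrt(2))/4.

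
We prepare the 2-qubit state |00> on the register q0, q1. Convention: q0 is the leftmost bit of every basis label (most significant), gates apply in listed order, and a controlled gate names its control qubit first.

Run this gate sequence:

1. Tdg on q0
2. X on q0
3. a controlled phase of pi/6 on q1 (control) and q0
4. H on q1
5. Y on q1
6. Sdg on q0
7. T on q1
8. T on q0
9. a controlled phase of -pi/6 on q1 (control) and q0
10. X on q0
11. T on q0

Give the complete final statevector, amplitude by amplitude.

The final amplitudes are -sqrt(2)*exp(I*pi/4)/2 on |00>, sqrt(2)*exp(I*pi/3)/2 on |01>, 0 on |10>, 0 on |11>.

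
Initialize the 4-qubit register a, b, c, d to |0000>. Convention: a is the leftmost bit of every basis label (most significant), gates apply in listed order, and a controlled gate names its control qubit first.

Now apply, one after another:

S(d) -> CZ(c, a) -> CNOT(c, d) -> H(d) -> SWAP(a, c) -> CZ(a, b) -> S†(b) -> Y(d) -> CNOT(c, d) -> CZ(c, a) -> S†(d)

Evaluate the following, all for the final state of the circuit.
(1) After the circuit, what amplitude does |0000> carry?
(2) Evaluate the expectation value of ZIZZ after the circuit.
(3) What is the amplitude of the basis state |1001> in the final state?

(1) |0000> carries amplitude -sqrt(2)*I/2 in the final state.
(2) In the final state, ZIZZ has expectation 0.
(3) The amplitude on |1001> is 0.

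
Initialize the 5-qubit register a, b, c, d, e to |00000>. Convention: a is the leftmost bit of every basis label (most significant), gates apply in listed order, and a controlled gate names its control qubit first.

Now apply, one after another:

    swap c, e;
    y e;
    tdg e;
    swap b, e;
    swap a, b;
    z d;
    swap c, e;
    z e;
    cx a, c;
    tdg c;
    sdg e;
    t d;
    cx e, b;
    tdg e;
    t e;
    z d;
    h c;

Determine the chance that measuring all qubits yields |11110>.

Outcome |11110> occurs with probability 0.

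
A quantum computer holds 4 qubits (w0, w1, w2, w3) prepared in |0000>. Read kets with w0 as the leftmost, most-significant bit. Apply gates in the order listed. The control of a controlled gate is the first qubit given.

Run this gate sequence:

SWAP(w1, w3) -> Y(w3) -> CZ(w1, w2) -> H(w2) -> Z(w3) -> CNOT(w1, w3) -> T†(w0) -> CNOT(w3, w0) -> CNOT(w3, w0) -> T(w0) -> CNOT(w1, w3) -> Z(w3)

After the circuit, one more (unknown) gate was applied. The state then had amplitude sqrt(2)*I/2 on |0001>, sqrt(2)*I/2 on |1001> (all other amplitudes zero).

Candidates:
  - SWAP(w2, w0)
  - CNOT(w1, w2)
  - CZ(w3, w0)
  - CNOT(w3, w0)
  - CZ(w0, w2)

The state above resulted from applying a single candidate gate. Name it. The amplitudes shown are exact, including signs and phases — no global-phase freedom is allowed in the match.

The unique candidate consistent with the amplitudes is SWAP(w2, w0).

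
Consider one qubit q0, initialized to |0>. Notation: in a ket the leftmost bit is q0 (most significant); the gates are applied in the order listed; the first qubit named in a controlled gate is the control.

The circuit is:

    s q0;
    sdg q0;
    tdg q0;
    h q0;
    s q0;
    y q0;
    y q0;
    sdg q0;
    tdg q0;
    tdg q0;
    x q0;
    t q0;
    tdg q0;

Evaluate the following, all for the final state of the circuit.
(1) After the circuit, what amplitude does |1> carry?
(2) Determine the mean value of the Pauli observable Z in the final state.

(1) The final state's coefficient on |1> equals sqrt(2)/2.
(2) In the final state, Z has expectation 0.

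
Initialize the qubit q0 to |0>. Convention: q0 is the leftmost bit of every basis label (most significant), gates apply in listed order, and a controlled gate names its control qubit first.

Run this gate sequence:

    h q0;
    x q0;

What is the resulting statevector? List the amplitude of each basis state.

The resulting statevector has amplitude sqrt(2)/2 on |0>, sqrt(2)/2 on |1>.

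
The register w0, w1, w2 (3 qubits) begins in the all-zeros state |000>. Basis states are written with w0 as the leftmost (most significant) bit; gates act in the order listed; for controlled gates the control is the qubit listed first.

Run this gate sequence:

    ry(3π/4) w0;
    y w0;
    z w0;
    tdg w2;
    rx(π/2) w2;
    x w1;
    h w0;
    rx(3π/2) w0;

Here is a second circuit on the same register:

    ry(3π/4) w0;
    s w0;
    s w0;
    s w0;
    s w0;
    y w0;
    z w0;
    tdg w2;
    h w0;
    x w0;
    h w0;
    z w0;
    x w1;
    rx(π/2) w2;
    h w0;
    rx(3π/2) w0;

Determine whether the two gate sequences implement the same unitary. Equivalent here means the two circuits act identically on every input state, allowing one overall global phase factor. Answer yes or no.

Yes, they are equivalent — the unitaries differ by at most a global phase.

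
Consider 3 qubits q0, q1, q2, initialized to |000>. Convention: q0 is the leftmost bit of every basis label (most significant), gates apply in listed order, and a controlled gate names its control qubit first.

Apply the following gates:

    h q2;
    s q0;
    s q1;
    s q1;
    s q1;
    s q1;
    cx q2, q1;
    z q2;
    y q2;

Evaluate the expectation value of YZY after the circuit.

In the final state, YZY has expectation 0. Key observation: steps 3-6 multiply out to the identity, so the circuit reduces to the remaining gates.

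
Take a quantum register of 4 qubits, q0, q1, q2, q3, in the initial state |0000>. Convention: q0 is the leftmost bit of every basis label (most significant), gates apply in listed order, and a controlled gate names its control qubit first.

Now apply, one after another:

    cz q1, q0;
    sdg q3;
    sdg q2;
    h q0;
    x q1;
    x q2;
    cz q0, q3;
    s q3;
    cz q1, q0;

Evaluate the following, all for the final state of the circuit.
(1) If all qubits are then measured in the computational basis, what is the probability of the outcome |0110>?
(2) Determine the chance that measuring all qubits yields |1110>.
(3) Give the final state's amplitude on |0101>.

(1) A full measurement returns |0110> with probability 1/2.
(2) The probability of measuring |1110> is 1/2.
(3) The amplitude on |0101> is 0.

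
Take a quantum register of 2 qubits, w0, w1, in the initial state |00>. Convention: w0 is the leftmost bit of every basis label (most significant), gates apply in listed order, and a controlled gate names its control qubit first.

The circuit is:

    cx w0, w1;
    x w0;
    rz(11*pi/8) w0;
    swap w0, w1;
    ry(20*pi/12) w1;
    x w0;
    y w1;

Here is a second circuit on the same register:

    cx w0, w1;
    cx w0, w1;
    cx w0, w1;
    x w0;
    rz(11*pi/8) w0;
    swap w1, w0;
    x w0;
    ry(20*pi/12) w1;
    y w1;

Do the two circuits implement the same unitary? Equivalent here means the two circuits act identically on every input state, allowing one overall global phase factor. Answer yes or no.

Yes: on every input state the two circuits agree up to one overall phase factor.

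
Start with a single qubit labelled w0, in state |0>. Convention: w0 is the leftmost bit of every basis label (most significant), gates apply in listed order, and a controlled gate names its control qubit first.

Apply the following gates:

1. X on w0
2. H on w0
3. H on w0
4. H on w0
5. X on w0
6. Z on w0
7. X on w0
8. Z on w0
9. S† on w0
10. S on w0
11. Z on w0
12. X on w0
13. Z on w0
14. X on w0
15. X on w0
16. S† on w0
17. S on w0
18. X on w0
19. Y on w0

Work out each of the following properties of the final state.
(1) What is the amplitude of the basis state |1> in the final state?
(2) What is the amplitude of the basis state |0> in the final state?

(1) The final state's coefficient on |1> equals sqrt(2)*I/2. Key observation: gates 6-13 undo each other exactly, leaving only the rest of the circuit to track.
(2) The final state's coefficient on |0> equals sqrt(2)*I/2.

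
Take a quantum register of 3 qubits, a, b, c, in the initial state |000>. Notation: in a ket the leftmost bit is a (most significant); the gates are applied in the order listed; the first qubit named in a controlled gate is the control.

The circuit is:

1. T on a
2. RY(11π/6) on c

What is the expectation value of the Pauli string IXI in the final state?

The observable IXI averages to 0.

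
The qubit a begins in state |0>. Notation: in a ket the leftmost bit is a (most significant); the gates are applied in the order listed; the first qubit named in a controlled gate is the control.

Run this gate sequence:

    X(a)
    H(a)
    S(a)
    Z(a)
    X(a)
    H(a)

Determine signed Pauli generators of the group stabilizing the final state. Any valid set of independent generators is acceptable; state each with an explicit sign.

The final state is stabilized by the group generated by +Y; other independent generating sets are equally valid.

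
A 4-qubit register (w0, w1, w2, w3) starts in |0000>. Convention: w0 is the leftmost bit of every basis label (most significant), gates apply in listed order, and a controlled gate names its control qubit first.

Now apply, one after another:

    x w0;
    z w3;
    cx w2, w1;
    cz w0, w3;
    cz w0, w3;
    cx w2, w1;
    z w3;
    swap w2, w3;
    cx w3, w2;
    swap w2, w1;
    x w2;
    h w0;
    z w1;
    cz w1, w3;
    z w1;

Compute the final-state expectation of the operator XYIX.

In the final state, XYIX has expectation 0. Key observation: steps 2-7 multiply out to the identity, so the circuit reduces to the remaining gates.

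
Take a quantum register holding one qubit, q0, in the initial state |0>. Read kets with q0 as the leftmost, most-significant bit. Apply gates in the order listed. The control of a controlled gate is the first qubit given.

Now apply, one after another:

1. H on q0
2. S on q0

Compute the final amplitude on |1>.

|1> carries amplitude sqrt(2)*I/2 in the final state.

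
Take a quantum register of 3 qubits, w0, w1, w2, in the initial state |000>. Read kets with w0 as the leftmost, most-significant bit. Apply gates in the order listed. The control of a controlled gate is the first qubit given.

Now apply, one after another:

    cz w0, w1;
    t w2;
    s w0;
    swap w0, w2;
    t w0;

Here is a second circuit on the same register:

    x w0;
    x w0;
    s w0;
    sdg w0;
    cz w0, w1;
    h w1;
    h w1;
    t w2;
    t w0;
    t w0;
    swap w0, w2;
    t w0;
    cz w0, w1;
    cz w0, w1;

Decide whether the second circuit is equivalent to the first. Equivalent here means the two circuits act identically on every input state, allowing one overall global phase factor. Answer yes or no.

Yes — the two circuits implement the same unitary up to a global phase.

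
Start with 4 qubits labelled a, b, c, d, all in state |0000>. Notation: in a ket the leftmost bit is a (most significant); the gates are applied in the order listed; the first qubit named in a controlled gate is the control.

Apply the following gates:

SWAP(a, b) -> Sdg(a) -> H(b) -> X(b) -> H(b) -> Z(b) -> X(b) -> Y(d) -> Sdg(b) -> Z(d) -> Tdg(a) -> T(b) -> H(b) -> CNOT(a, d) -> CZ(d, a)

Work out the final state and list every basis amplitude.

The final amplitudes are -sqrt(2)*exp(I*pi/4)/2 on |0001>, sqrt(2)*exp(I*pi/4)/2 on |0101>, and 0 on every other basis state. Key observation: gates 3-6 undo each other exactly, leaving only the rest of the circuit to track.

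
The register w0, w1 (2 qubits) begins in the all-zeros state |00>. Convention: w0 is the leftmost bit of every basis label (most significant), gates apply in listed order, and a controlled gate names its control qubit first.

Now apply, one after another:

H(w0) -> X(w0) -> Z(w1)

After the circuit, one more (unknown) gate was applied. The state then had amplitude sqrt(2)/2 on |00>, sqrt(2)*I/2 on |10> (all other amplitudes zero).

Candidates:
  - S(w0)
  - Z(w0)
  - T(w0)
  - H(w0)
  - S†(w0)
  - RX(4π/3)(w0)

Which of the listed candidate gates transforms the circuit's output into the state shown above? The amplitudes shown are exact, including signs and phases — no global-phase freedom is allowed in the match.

The unique candidate consistent with the amplitudes is S(w0).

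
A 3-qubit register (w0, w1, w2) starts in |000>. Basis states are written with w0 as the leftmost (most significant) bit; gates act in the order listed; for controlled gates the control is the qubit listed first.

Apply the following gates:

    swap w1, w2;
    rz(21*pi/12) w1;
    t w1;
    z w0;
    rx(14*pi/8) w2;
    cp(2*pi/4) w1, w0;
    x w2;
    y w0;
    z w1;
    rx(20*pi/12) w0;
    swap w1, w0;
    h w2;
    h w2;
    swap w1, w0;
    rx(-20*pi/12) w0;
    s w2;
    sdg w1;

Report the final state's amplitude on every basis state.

After the circuit, the state carries amplitude -sqrt(2 - sqrt(2))*exp(I*pi/8)/2 on |100>, -sqrt(sqrt(2) + 2)*exp(I*pi/8)/2 on |101>, and 0 on every other basis state.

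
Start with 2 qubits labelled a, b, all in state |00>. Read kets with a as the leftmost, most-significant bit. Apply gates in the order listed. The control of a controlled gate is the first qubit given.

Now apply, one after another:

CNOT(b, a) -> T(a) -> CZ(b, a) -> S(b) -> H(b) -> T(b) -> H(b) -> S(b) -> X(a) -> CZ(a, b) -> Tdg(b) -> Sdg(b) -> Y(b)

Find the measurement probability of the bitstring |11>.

The probability of measuring |11> is sqrt(2)/4 + 1/2.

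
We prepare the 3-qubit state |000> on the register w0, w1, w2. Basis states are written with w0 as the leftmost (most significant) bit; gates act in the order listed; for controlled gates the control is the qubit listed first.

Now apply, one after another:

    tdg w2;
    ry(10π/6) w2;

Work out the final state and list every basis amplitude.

After the circuit, the state carries amplitude -sqrt(3)/2 on |000>, 1/2 on |001>, and 0 on every other basis state.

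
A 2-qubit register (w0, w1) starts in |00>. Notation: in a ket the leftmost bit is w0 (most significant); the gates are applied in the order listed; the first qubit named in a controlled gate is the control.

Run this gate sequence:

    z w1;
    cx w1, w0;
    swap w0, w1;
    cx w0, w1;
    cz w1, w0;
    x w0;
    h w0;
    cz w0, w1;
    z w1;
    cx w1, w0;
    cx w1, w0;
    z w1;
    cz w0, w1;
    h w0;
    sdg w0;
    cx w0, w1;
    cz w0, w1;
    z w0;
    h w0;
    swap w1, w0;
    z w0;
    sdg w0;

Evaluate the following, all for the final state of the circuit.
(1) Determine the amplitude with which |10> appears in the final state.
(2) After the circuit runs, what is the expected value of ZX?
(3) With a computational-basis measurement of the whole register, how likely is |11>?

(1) |10> carries amplitude sqrt(2)/2 in the final state. Key observation: gates 7-14 undo each other exactly, leaving only the rest of the circuit to track.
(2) The observable ZX averages to 1.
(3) A full measurement returns |11> with probability 1/2.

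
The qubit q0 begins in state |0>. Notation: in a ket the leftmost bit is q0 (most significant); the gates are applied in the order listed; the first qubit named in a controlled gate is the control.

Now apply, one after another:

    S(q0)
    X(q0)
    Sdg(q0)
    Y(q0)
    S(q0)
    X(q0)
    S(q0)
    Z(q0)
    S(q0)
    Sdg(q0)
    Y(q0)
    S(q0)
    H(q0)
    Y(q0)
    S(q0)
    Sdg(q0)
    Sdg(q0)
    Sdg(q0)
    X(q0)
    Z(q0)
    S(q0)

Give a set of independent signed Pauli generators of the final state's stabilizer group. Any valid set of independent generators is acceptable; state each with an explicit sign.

The stabilizer group can be generated by -Y, among other valid generating sets.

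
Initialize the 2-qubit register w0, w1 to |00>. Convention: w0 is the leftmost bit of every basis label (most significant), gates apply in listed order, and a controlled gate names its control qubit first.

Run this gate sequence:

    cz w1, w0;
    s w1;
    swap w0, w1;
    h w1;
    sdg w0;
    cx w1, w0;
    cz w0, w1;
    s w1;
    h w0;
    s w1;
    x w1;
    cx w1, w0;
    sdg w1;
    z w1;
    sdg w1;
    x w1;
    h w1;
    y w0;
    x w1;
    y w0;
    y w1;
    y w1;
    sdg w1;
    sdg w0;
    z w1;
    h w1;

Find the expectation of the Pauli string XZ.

The observable XZ averages to -1.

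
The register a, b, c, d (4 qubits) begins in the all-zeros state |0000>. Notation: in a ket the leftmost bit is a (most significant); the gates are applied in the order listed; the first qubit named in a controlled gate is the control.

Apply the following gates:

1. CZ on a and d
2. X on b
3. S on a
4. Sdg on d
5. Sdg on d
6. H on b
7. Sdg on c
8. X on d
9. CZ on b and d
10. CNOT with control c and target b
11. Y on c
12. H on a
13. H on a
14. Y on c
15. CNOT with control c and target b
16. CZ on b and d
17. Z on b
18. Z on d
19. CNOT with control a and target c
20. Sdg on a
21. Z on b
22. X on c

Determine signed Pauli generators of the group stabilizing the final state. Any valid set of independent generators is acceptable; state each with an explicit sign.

One valid set of independent stabilizer generators is -IXII, +ZIII, -IIZI, -IIIZ (any independent generating set of the same group is equally correct).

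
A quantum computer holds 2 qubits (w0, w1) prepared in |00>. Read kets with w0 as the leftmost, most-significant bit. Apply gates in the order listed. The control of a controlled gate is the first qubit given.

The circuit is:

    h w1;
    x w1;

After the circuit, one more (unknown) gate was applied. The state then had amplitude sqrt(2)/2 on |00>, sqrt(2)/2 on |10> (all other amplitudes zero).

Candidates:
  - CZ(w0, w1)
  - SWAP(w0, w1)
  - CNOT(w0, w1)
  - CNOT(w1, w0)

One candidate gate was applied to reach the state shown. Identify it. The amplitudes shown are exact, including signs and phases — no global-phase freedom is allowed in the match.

It was SWAP(w0, w1) that produced the state shown.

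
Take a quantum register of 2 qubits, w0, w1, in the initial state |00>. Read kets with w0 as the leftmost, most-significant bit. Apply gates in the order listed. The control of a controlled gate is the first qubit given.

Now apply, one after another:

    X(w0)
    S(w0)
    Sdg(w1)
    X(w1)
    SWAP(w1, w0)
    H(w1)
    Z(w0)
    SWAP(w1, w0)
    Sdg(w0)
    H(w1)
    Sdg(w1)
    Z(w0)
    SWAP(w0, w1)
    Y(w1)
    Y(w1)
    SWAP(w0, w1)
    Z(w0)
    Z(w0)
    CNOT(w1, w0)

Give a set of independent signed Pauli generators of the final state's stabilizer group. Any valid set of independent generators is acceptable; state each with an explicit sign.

One valid set of independent stabilizer generators is -YZ, +ZX (any independent generating set of the same group is equally correct).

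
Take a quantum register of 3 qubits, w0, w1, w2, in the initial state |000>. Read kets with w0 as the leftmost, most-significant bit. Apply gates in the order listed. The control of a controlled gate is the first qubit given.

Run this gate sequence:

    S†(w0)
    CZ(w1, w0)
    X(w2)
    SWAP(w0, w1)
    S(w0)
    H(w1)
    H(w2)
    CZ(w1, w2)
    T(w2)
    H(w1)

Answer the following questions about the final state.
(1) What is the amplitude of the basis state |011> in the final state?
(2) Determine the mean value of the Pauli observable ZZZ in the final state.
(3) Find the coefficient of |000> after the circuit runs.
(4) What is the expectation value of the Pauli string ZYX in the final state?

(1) The final state's coefficient on |011> equals -sqrt(2)*exp(I*pi/4)/2.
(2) The observable ZZZ averages to 1.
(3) |000> carries amplitude sqrt(2)/2 in the final state.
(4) The observable ZYX averages to -sqrt(2)/2.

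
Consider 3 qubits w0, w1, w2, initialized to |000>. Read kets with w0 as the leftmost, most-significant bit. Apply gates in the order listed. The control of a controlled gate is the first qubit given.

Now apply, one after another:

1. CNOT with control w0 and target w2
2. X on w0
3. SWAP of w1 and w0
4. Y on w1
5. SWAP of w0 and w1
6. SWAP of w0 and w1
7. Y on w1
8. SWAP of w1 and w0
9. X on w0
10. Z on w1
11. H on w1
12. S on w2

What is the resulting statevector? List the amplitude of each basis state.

The resulting statevector has amplitude sqrt(2)/2 on |000>, sqrt(2)/2 on |010>, and 0 on every other basis state. Key observation: gates 2-9 undo each other exactly, leaving only the rest of the circuit to track.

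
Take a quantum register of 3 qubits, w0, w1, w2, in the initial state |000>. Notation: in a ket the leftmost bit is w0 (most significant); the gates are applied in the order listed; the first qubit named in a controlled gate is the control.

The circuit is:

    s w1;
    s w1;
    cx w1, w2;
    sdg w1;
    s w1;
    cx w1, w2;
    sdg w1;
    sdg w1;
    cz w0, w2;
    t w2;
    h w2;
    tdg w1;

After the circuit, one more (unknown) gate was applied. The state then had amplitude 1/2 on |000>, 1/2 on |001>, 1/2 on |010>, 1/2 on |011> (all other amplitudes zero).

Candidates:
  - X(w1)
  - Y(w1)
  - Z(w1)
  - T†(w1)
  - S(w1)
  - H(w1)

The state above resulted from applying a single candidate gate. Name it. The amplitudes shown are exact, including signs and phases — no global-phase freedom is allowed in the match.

It was H(w1) that produced the state shown.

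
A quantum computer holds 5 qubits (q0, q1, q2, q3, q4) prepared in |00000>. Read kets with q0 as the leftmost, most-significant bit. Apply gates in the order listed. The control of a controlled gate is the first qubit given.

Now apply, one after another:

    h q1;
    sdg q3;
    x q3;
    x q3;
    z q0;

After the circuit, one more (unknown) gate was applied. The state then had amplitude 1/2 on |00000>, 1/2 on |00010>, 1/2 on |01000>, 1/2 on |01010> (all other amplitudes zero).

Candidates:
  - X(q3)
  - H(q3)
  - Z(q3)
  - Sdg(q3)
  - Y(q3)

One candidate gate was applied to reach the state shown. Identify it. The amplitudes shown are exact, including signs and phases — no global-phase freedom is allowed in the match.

The unique candidate consistent with the amplitudes is H(q3).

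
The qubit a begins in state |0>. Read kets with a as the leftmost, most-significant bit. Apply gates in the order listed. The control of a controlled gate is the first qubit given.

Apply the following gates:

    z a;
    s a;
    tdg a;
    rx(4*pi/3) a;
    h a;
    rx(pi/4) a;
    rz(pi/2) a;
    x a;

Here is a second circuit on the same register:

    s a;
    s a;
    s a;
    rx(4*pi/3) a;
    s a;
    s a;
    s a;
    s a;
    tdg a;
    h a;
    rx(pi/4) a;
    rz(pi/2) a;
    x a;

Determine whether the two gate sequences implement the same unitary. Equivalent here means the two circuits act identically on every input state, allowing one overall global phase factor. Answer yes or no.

No: there is an input state on which the two circuits produce genuinely different outputs (not merely differing by a phase).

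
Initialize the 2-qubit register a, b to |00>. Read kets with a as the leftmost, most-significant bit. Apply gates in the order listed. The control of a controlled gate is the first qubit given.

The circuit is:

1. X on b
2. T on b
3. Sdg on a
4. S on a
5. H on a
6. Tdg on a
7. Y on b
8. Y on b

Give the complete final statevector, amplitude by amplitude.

After the circuit, the state carries amplitude 0 on |00>, sqrt(2)*exp(I*pi/4)/2 on |01>, 0 on |10>, sqrt(2)/2 on |11>.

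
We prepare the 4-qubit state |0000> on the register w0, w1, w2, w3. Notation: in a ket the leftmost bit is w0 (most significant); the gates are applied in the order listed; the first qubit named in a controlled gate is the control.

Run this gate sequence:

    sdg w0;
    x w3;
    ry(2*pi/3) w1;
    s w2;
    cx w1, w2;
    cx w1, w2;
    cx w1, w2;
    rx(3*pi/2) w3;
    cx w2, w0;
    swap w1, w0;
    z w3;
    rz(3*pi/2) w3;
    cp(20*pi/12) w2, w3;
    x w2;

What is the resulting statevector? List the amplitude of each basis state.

The resulting statevector has amplitude sqrt(2)*exp(3*I*pi/4)/4 on |0010>, sqrt(2)*exp(3*I*pi/4)/4 on |0011>, sqrt(6)*exp(3*I*pi/4)/4 on |1100>, sqrt(6)*exp(5*I*pi/12)/4 on |1101>, and 0 on every other basis state. Key observation: steps 5-6 multiply out to the identity, so the circuit reduces to the remaining gates.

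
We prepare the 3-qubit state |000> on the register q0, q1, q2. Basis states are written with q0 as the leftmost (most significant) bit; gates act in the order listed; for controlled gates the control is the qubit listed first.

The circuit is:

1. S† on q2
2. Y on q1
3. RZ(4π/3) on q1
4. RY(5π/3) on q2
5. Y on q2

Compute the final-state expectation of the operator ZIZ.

The observable ZIZ averages to -1/2.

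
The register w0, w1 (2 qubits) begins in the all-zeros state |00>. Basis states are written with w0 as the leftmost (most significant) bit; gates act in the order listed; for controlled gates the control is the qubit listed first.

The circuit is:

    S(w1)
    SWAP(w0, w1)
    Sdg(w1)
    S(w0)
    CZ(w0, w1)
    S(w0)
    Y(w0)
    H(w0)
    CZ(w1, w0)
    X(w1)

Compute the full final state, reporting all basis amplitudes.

The final amplitudes are 0 on |00>, sqrt(2)*I/2 on |01>, 0 on |10>, -sqrt(2)*I/2 on |11>.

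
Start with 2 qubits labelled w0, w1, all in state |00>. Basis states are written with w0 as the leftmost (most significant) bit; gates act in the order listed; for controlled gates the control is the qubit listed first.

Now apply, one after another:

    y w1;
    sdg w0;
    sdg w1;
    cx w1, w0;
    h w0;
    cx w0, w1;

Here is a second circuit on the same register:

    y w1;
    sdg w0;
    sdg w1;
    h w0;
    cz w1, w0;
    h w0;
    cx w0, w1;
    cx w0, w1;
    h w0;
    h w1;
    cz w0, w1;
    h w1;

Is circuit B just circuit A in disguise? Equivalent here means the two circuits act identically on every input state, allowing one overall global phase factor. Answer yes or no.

Yes: on every input state the two circuits agree up to one overall phase factor.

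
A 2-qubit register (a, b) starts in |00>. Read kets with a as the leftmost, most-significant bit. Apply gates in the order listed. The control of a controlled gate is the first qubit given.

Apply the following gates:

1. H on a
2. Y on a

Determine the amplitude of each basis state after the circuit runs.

After the circuit, the state carries amplitude -sqrt(2)*I/2 on |00>, 0 on |01>, sqrt(2)*I/2 on |10>, 0 on |11>.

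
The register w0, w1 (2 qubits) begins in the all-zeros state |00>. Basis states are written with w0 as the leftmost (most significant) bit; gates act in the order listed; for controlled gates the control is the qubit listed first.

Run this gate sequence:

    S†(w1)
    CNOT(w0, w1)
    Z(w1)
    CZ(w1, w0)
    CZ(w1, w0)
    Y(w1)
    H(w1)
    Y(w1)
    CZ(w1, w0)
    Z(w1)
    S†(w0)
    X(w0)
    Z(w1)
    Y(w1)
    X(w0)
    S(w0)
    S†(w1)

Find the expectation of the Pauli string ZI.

In the final state, ZI has expectation 1.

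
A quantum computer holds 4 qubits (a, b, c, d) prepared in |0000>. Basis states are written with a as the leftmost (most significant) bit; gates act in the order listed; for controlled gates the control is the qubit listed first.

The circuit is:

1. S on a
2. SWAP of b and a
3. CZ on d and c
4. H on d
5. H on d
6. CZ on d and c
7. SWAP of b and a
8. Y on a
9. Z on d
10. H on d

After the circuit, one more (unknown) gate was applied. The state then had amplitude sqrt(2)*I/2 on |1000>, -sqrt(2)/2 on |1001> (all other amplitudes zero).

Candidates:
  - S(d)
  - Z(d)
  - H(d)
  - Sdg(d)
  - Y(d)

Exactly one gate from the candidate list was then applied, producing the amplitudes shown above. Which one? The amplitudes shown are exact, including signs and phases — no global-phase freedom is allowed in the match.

The unique candidate consistent with the amplitudes is S(d). Key observation: gates 2-7 undo each other exactly, leaving only the rest of the circuit to track.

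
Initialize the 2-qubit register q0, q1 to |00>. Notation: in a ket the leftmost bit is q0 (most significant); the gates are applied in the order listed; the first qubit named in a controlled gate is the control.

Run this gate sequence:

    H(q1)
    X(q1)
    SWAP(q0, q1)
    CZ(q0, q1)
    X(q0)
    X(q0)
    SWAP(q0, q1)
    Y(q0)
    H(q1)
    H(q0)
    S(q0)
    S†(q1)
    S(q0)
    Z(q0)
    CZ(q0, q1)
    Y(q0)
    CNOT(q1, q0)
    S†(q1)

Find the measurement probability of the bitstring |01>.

Outcome |01> occurs with probability 0.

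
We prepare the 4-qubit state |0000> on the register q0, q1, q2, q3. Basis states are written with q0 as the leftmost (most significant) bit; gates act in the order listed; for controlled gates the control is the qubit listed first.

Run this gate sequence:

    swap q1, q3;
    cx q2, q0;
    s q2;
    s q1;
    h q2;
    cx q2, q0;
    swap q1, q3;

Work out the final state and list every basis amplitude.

The resulting statevector has amplitude sqrt(2)/2 on |0000>, sqrt(2)/2 on |1010>, and 0 on every other basis state.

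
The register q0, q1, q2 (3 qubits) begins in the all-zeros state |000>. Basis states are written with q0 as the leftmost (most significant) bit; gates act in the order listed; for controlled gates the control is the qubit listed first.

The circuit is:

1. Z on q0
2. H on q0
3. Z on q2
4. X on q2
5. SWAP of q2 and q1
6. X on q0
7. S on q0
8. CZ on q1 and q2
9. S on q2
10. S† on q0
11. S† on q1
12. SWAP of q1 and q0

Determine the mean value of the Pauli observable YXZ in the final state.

The expectation value of YXZ is 0.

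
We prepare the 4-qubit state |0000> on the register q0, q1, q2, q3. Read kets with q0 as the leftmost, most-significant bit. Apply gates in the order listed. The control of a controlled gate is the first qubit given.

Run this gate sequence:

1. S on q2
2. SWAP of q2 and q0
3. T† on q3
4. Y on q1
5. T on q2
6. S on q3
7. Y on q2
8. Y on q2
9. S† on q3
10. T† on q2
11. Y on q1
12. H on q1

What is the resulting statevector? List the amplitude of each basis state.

The final amplitudes are sqrt(2)/2 on |0000>, sqrt(2)/2 on |0100>, and 0 on every other basis state. Key observation: steps 4-11 multiply out to the identity, so the circuit reduces to the remaining gates.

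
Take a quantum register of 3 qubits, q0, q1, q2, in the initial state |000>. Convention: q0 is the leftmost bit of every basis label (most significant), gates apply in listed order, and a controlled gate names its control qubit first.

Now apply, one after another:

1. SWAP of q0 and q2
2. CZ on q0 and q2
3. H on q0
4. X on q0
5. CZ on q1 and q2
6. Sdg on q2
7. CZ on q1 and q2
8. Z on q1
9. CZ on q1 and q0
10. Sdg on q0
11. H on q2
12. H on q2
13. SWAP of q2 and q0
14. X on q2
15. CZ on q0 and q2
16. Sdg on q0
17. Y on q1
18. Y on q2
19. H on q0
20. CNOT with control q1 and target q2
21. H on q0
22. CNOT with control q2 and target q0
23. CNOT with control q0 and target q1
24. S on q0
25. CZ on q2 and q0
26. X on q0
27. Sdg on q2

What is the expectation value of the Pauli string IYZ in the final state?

The observable IYZ averages to 0.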